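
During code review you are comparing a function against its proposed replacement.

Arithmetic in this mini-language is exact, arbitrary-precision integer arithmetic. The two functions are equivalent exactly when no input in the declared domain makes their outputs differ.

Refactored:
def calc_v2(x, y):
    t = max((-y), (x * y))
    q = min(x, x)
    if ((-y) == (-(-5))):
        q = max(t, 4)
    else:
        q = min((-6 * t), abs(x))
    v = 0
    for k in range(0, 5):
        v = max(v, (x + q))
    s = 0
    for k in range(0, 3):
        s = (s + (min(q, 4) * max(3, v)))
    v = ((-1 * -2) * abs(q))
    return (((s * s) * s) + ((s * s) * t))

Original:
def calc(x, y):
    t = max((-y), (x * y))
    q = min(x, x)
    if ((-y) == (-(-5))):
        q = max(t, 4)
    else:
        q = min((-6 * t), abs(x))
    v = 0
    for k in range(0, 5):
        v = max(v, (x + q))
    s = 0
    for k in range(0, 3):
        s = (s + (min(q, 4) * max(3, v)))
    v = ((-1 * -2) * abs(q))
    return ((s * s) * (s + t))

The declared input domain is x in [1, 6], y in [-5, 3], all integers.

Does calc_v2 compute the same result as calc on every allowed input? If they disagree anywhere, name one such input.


This is a faithful refactor — arithmetic usage differs, but the computed results match everywhere.
Tracing x=2, y=0: calc: t := 0 | q := 2 | ((-y) == (-(-5))): false | q := 0 | v := 0 | iter k=0: | v := 2 | iter k=1: | v := 2 | iter k=2: | v := 2 | iter k=3: | v := 2 | iter k=4: | v := 2 | s := 0 | iter k=0: | s := 0 | iter k=1: | s := 0 | iter k=2: | s := 0 | v := 0 | result 0 | calc_v2: t := 0 | q := 2 | ((-y) == (-(-5))): false | q := 0 | v := 0 | iter k=0: | v := 2 | iter k=1: | v := 2 | iter k=2: | v := 2 | iter k=3: | v := 2 | iter k=4: | v := 2 | s := 0 | iter k=0: | s := 0 | iter k=1: | s := 0 | iter k=2: | s := 0 | v := 0 | result 0 — matching result 0.
Every one of the 54 inputs gives matching results.
verdict: equivalent


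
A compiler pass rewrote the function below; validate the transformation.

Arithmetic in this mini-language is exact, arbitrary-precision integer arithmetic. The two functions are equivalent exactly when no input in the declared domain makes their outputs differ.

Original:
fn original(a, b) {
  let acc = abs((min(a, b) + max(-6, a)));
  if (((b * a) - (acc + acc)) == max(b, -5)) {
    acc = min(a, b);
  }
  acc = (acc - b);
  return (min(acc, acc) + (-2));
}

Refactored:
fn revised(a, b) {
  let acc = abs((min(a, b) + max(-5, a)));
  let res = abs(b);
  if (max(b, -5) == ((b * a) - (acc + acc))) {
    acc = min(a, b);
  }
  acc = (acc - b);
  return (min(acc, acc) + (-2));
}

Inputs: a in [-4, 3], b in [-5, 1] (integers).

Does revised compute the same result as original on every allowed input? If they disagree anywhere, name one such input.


Equivalent. The one real change (`-6` became `-5`) has no effect anywhere in the declared ranges.
Sweeping the whole domain (56 inputs) finds no disagreement.
Tracing a=3, b=-3: original: acc=0, then (((b * a) - (acc + acc)) == max(b, -5)) is false, then acc=3, then returns 1 | revised: acc=0, then res=3, then (max(b, -5) == ((b * a) - (acc + acc))) is false, then acc=3, then returns 1 — matching result 1.
verdict: equivalent


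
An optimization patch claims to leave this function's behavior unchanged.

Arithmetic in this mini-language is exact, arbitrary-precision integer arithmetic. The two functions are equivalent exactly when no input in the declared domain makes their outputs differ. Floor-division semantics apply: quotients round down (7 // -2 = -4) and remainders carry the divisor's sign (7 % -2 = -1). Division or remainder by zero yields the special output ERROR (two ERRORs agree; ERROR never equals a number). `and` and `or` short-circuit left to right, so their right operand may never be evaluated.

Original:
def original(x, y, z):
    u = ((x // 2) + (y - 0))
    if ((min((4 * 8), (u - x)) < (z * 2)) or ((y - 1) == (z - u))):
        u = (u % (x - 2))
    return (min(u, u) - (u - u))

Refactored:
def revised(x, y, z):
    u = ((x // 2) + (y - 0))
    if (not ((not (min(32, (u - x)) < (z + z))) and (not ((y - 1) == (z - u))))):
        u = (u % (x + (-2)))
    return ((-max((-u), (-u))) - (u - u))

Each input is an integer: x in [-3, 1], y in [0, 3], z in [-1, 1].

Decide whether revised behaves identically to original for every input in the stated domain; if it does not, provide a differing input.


Although arithmetic usage differs; min/max/abs usage differs; constant usage differs; boolean connective usage differs, 60/60 inputs agree.
verdict: equivalent


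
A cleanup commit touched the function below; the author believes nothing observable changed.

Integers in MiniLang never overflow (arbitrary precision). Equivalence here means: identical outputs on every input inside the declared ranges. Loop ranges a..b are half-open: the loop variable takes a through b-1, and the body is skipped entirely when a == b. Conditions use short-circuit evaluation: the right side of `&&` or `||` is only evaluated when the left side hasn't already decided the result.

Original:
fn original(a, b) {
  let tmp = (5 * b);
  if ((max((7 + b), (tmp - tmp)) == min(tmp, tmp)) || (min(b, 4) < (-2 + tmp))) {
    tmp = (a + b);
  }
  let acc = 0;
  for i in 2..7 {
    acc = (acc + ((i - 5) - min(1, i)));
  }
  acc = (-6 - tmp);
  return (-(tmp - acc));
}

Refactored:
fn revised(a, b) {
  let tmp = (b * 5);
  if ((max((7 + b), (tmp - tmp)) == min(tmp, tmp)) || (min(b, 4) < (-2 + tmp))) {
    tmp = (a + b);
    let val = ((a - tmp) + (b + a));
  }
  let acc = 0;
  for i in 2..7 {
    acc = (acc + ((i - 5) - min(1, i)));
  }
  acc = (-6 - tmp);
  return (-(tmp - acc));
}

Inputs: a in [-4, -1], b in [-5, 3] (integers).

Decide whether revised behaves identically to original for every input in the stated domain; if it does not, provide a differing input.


Side by side, the visible changes include: arithmetic usage differs; also local variable names differ; also statement counts differ.
As a probe, take a=-4, b=-1: original runs tmp = -5; ((max((7 + b), (tmp - tmp)) == min(tmp, tmp)) || (min(b, 4) < (-2 + tmp))) -> false; acc = 0; [i=2]; acc = -4; [i=3]; acc = -7; [i=4]; acc = -9; [i=5]; acc = -10; [i=6]; acc = -10; acc = -1; return 4; revised runs tmp = -5; ((max((7 + b), (tmp - tmp)) == min(tmp, tmp)) || (min(b, 4) < (-2 + tmp))) -> false; acc = 0; [i=2]; acc = -4; [i=3]; acc = -7; [i=4]; acc = -9; [i=5]; acc = -10; [i=6]; acc = -10; acc = -1; return 4; both end at 4.
Every one of the 36 inputs gives matching results.
verdict: equivalent


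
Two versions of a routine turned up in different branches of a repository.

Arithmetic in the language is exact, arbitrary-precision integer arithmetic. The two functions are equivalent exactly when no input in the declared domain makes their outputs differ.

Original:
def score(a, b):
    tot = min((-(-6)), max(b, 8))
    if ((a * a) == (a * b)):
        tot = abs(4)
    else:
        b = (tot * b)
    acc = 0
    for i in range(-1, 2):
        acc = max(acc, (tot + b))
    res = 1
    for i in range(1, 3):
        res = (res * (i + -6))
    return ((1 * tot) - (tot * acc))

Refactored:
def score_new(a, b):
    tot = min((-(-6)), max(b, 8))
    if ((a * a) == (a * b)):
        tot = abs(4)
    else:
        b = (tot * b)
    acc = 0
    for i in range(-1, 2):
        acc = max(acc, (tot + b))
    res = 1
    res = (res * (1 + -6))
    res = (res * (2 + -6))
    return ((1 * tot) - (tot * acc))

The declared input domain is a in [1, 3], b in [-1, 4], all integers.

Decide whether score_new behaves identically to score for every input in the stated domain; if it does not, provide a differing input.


The two are interchangeable: constant usage differs; and loop structure differs; and arithmetic usage differs, and every declared input agrees.
Spot check at a=3, b=4 — score: tot := 6 | ((a * a) == (a * b)): false | b := 24 | acc := 0 | iter i=-1: | acc := 30 | iter i=0: | acc := 30 | iter i=1: | acc := 30 | res := 1 | iter i=1: | res := -5 | iter i=2: | res := 20 | result -174. score_new: tot := 6 | ((a * a) == (a * b)): false | b := 24 | acc := 0 | iter i=-1: | acc := 30 | iter i=0: | acc := 30 | iter i=1: | acc := 30 | res := 1 | res := -5 | res := 20 | result -174. Both give -174.
Checked all 18 inputs in the declared domain: the outputs agree on every one.
verdict: equivalent


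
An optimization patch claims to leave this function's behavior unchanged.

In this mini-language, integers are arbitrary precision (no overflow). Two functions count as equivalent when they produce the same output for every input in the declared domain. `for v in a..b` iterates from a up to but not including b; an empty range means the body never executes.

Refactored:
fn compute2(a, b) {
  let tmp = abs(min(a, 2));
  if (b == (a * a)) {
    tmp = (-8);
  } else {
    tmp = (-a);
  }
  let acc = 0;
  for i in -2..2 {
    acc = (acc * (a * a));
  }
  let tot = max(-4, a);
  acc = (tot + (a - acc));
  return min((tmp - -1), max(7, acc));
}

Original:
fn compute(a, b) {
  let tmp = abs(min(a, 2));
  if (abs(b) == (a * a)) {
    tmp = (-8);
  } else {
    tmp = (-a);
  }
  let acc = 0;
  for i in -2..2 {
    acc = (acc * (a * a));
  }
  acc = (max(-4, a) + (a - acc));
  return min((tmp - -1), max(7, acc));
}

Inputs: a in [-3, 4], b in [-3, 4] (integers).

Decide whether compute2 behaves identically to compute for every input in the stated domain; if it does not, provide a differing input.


These are not equivalent — on a=-1, b=-1 the outputs split (-7 vs 2).
compute: tmp := 1 | (abs(b) == (a * a)): true | tmp := -8 | acc := 0 | iter i=-2: | acc := 0 | iter i=-1: | acc := 0 | iter i=0: | acc := 0 | iter i=1: | acc := 0 | acc := -2 | result -7
compute2: tmp := 1 | (b == (a * a)): false | tmp := 1 | acc := 0 | iter i=-2: | acc := 0 | iter i=-1: | acc := 0 | iter i=0: | acc := 0 | iter i=1: | acc := 0 | tot := -1 | acc := -2 | result 2
verdict: not equivalent; witness: a=-1, b=-1


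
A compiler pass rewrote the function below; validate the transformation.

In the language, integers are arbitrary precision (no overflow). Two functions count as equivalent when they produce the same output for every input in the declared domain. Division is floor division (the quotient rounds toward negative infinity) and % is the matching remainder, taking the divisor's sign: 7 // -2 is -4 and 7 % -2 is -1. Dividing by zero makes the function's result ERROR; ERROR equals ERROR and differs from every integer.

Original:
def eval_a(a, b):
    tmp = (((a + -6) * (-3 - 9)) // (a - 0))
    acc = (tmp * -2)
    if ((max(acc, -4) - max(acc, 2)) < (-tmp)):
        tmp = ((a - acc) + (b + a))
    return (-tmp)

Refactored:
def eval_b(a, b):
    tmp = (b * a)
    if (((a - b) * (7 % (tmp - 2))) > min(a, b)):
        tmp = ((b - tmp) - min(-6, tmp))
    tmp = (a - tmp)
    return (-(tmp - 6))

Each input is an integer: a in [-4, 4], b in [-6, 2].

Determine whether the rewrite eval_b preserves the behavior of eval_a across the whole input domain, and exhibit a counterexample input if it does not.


Take a=-4, b=-6.
eval_a: tmp = -30; acc = 60; ((max(acc, -4) - max(acc, 2)) < (-tmp)) -> true; tmp = -74; return 74
eval_b: tmp = 24; (((a - b) * (7 % (tmp - 2))) > min(a, b)) -> true; tmp = -24; tmp = 20; return -14
74 != -14, so the rewrite changes behavior.
verdict: not equivalent; witness: a=-4, b=-6


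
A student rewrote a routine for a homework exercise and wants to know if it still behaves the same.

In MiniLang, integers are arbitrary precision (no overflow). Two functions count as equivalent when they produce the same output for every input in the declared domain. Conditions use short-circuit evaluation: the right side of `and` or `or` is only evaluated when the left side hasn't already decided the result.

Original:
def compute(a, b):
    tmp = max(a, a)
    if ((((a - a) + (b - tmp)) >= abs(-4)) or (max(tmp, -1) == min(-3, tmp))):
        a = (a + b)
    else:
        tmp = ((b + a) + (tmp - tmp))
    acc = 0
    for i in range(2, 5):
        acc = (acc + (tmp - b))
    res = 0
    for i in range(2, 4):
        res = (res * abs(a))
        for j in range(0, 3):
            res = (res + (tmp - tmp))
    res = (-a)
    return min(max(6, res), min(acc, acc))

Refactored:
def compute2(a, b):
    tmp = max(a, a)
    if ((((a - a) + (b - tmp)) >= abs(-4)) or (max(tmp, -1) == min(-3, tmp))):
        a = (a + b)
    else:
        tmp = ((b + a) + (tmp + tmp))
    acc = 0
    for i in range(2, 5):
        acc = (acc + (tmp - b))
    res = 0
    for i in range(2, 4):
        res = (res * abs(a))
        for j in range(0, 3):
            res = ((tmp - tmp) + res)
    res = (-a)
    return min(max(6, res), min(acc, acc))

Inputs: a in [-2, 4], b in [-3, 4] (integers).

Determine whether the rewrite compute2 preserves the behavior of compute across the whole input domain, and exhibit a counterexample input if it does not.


The rewrite breaks on a=-2, b=-3, where the results are -6 and -18.
compute: tmp := -2 | ((((a - a) + (b - tmp)) >= abs(-4)) or (max(tmp, -1) == min(-3, tmp))): false | tmp := -5 | acc := 0 | iter i=2: | acc := -2 | iter i=3: | acc := -4 | iter i=4: | acc := -6 | res := 0 | iter i=2: | res := 0 | iter j=0: | res := 0 | iter j=1: | res := 0 | iter j=2: | res := 0 | iter i=3: | res := 0 | iter j=0: | res := 0 | iter j=1: | res := 0 | iter j=2: | res := 0 | res := 2 | result -6
compute2: tmp := -2 | ((((a - a) + (b - tmp)) >= abs(-4)) or (max(tmp, -1) == min(-3, tmp))): false | tmp := -9 | acc := 0 | iter i=2: | acc := -6 | iter i=3: | acc := -12 | iter i=4: | acc := -18 | res := 0 | iter i=2: | res := 0 | iter j=0: | res := 0 | iter j=1: | res := 0 | iter j=2: | res := 0 | iter i=3: | res := 0 | iter j=0: | res := 0 | iter j=1: | res := 0 | iter j=2: | res := 0 | res := 2 | result -18
verdict: not equivalent; witness: a=-2, b=-3


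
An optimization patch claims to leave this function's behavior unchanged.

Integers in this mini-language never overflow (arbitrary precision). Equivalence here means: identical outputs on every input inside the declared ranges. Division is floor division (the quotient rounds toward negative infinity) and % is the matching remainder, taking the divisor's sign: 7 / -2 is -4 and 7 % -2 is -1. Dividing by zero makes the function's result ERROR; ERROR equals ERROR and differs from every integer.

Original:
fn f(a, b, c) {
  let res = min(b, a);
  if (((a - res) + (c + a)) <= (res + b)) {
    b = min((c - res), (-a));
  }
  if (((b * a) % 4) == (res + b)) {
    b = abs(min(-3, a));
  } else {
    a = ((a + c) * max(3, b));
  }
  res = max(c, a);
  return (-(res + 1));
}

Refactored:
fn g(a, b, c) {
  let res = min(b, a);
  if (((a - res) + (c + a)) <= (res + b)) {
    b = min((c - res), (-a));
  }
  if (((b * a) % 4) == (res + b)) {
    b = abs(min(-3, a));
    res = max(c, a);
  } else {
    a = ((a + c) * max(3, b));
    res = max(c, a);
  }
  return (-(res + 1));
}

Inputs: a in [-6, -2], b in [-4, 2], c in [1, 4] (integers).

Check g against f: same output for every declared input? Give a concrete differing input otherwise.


Side by side, the visible changes include: statement counts differ, min/max/abs usage differs.
Tracing a=-4, b=-2, c=1: f: res := -4 | (((a - res) + (c + a)) <= (res + b)): false | (((b * a) % 4) == (res + b)): false | a := -9 | res := 1 | result -2 | g: res := -4 | (((a - res) + (c + a)) <= (res + b)): false | (((b * a) % 4) == (res + b)): false | a := -9 | res := 1 | result -2 — matching result -2.
Sweeping the whole domain (140 inputs) finds no disagreement.
verdict: equivalent


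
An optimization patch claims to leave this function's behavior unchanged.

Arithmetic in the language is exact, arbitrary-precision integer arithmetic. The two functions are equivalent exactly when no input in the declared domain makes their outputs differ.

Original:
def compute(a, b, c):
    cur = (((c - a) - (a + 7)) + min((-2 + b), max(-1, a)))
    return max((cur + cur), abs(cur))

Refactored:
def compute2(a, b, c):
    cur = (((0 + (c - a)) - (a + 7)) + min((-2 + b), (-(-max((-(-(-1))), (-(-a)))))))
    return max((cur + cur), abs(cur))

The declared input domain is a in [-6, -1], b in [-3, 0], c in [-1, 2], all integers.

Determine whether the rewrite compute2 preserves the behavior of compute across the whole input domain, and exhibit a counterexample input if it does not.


Although arithmetic usage differs; constant usage differs, 96/96 inputs agree.
verdict: equivalent


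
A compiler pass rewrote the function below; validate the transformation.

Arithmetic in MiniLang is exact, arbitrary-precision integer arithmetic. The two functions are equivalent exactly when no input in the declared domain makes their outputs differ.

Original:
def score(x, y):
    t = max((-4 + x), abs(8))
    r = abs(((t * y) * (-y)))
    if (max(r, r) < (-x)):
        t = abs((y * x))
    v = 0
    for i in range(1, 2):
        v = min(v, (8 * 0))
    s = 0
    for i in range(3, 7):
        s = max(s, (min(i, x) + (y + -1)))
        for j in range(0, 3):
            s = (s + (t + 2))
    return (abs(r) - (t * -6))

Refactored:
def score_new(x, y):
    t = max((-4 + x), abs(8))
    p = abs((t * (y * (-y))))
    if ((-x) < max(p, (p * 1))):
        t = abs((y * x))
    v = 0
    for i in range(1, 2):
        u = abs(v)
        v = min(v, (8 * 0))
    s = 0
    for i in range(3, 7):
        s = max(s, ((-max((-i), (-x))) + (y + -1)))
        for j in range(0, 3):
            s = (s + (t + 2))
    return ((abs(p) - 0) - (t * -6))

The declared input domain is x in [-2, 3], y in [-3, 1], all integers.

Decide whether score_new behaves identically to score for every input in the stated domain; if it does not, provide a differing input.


Not equivalent: x=-2, y=-3 separates them (120 vs 108).
score: t = 8; r = 72; (max(r, r) < (-x)) -> false; v = 0; [i=1]; v = 0; s = 0; [i=3]; s = 0; [j=0]; s = 10; [j=1]; s = 20; [j=2]; s = 30; [i=4]; s = 30; [j=0]; s = 40; [j=1]; s = 50; [j=2]; s = 60; [i=5]; s = 60; [j=0]; s = 70; [j=1]; s = 80; [j=2]; s = 90; [i=6]; s = 90; [j=0]; s = 100; [j=1]; s = 110; [j=2]; s = 120; return 120
score_new: t = 8; p = 72; ((-x) < max(p, (p * 1))) -> true; t = 6; v = 0; [i=1]; u = 0; v = 0; s = 0; [i=3]; s = 0; [j=0]; s = 8; [j=1]; s = 16; [j=2]; s = 24; [i=4]; s = 24; [j=0]; s = 32; [j=1]; s = 40; [j=2]; s = 48; [i=5]; s = 48; [j=0]; s = 56; [j=1]; s = 64; [j=2]; s = 72; [i=6]; s = 72; [j=0]; s = 80; [j=1]; s = 88; [j=2]; s = 96; return 108
verdict: not equivalent; witness: x=-2, y=-3


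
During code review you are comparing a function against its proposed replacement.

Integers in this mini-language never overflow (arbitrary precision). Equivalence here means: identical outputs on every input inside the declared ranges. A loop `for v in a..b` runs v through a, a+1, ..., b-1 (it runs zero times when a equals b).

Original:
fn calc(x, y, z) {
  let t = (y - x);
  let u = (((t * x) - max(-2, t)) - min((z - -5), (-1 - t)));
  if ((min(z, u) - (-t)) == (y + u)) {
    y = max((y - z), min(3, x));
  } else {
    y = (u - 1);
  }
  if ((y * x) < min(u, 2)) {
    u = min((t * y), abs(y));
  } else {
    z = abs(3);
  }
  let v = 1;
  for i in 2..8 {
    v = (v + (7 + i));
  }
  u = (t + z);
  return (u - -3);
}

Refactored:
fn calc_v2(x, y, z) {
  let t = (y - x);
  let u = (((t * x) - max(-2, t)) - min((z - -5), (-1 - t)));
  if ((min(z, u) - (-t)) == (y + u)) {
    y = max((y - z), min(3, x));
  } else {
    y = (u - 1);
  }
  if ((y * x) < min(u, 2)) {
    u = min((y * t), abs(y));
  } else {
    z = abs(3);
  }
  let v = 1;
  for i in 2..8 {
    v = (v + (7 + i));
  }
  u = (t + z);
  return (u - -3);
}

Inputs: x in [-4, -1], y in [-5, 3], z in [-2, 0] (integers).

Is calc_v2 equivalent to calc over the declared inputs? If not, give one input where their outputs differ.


Equivalent — the differences include same computation, different form, yet no declared input distinguishes the two.
Tracing x=-1, y=-1, z=0: calc: t := 0 | u := 1 | ((min(z, u) - (-t)) == (y + u)): true | y := -1 | ((y * x) < min(u, 2)): false | z := 3 | v := 1 | iter i=2: | v := 10 | iter i=3: | v := 20 | iter i=4: | v := 31 | iter i=5: | v := 43 | iter i=6: | v := 56 | iter i=7: | v := 70 | u := 3 | result 6 | calc_v2: t := 0 | u := 1 | ((min(z, u) - (-t)) == (y + u)): true | y := -1 | ((y * x) < min(u, 2)): false | z := 3 | v := 1 | iter i=2: | v := 10 | iter i=3: | v := 20 | iter i=4: | v := 31 | iter i=5: | v := 43 | iter i=6: | v := 56 | iter i=7: | v := 70 | u := 3 | result 6 — matching result 6.
Checked all 108 inputs in the declared domain: the outputs agree on every one.
verdict: equivalent


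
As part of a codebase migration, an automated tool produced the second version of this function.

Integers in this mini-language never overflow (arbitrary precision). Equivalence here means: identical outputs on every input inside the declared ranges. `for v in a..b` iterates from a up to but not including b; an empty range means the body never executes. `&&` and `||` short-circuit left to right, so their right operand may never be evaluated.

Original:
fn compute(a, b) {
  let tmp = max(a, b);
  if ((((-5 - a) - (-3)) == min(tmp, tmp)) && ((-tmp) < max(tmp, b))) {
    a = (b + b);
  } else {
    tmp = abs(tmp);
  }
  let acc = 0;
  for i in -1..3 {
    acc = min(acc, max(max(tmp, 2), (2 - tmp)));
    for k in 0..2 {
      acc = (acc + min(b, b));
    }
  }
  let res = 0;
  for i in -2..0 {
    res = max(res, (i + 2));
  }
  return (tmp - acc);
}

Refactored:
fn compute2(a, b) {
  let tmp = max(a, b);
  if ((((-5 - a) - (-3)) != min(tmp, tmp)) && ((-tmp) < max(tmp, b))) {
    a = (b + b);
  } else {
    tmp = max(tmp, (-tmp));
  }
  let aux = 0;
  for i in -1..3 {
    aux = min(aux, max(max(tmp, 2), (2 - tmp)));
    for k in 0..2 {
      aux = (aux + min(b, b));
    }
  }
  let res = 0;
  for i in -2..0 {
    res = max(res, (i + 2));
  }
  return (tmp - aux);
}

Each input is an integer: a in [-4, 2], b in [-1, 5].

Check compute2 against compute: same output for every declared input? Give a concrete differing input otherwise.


Although `(((-5 - a) - (-3)) == min(tmp, tmp))` became `(((-5 - a) - (-3)) != min(tmp, tmp))`, no input in the stated domain can expose it.
One worked example (a=1, b=5) — compute: tmp=5, then ((((-5 - a) - (-3)) == min(tmp, tmp)) && ((-tmp) < max(tmp, b))) is false, then tmp=5, then acc=0, then (i=-1), then acc=0, then (k=0), then acc=5, then (k=1), then acc=10, then (i=0), then acc=5, then (k=0), then acc=10, then (k=1), then acc=15, then (i=1), then acc=5, then (k=0), then acc=10, then (k=1), then acc=15, then (i=2), then acc=5, then (k=0), then acc=10, then (k=1), then acc=15, then res=0, then (i=-2), then res=0, then (i=-1), then res=1, then returns -10; compute2: tmp=5, then ((((-5 - a) - (-3)) != min(tmp, tmp)) && ((-tmp) < max(tmp, b))) is true, then a=10, then aux=0, then (i=-1), then aux=0, then (k=0), then aux=5, then (k=1), then aux=10, then (i=0), then aux=5, then (k=0), then aux=10, then (k=1), then aux=15, then (i=1), then aux=5, then (k=0), then aux=10, then (k=1), then aux=15, then (i=2), then aux=5, then (k=0), then aux=10, then (k=1), then aux=15, then res=0, then (i=-2), then res=0, then (i=-1), then res=1, then returns -10; agreement on -10.
Every one of the 49 inputs gives matching results.
verdict: equivalent


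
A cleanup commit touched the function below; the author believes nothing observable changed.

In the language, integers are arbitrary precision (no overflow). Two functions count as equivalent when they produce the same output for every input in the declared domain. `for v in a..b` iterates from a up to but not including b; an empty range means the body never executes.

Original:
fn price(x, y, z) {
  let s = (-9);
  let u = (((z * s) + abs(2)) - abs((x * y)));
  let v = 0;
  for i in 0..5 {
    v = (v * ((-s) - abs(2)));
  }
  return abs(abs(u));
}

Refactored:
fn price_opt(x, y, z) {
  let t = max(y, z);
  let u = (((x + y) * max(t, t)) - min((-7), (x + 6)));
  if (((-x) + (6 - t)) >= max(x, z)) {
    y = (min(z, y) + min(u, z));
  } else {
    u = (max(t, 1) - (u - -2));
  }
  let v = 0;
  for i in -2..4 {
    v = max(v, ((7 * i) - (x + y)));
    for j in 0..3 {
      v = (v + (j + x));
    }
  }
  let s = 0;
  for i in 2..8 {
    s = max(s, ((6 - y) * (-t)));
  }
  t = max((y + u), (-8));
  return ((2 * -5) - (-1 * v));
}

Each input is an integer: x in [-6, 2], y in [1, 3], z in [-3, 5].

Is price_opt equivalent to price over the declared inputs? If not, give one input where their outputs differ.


Try x=-6, y=1, z=-3.
price: s=-9, then u=23, then v=0, then (i=0), then v=0, then (i=1), then v=0, then (i=2), then v=0, then (i=3), then v=0, then (i=4), then v=0, then returns 23
price_opt: t=1, then u=2, then (((-x) + (6 - t)) >= max(x, z)) is true, then y=-6, then v=0, then (i=-2), then v=0, then (j=0), then v=-6, then (j=1), then v=-11, then (j=2), then v=-15, then (i=-1), then v=5, then (j=0), then v=-1, then (j=1), then v=-6, then (j=2), then v=-10, then (i=0), then v=12, then (j=0), then v=6, then (j=1), then v=1, then (j=2), then v=-3, then (i=1), then v=19, then (j=0), then v=13, then (j=1), then v=8, then (j=2), then v=4, then (i=2), then v=26, then (j=0), then v=20, then (j=1), then v=15, then (j=2), then v=11, then (i=3), then v=33, then (j=0), then v=27, then (j=1), then v=22, then (j=2), then v=18, then s=0, then (i=2), then s=0, then (i=3), then s=0, then (i=4), then s=0, then (i=5), then s=0, then (i=6), then s=0, then (i=7), then s=0, then t=-4, then returns 8
23 vs 8 — the two versions disagree here.
verdict: not equivalent; witness: x=-6, y=1, z=-3


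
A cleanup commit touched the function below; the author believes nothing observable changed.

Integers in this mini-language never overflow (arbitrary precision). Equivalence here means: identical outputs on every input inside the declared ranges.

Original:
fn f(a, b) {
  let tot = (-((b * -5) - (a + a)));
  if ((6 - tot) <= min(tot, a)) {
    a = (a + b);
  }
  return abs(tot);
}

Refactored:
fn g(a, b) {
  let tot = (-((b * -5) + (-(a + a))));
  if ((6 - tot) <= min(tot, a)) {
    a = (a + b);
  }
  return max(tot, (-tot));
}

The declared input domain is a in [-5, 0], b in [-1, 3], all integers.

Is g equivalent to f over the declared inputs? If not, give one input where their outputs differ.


This is a faithful refactor — arithmetic usage differs, plus min/max/abs usage differs, but the computed results match everywhere.
As a probe, take a=-4, b=-1: f runs tot := -13 | ((6 - tot) <= min(tot, a)): false | result 13; g runs tot := -13 | ((6 - tot) <= min(tot, a)): false | result 13; both end at 13.
Across all 30 domain points the two functions coincide.
verdict: equivalent


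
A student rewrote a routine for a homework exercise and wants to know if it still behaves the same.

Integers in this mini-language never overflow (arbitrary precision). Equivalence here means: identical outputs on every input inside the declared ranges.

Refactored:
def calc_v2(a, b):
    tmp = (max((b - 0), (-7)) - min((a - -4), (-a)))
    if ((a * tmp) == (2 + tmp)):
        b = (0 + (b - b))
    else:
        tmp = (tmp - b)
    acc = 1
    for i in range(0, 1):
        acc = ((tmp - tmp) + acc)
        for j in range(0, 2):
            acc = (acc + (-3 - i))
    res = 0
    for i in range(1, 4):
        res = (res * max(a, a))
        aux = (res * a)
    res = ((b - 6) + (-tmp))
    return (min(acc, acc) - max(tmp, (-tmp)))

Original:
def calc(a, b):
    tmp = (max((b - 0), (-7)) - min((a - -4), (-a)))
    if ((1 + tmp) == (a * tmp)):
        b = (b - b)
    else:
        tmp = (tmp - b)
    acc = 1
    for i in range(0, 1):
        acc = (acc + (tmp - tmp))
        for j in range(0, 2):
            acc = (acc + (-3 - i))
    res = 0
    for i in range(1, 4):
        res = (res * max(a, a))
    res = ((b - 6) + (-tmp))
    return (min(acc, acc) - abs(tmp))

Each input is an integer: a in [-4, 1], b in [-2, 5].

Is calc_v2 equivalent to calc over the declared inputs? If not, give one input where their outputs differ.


These are not equivalent — on a=0, b=-2 the outputs split (-5 vs -7).
calc: tmp becomes -2; next ((1 + tmp) == (a * tmp)) evaluates to false; next tmp becomes 0; next acc becomes 1; next at i=0:; next acc becomes 1; next at j=0:; next acc becomes -2; next at j=1:; next acc becomes -5; next res becomes 0; next at i=1:; next res becomes 0; next at i=2:; next res becomes 0; next at i=3:; next res becomes 0; next res becomes -8; next final value -5
calc_v2: tmp becomes -2; next ((a * tmp) == (2 + tmp)) evaluates to true; next b becomes 0; next acc becomes 1; next at i=0:; next acc becomes 1; next at j=0:; next acc becomes -2; next at j=1:; next acc becomes -5; next res becomes 0; next at i=1:; next res becomes 0; next aux becomes 0; next at i=2:; next res becomes 0; next aux becomes 0; next at i=3:; next res becomes 0; next aux becomes 0; next res becomes -4; next final value -7
verdict: not equivalent; witness: a=0, b=-2


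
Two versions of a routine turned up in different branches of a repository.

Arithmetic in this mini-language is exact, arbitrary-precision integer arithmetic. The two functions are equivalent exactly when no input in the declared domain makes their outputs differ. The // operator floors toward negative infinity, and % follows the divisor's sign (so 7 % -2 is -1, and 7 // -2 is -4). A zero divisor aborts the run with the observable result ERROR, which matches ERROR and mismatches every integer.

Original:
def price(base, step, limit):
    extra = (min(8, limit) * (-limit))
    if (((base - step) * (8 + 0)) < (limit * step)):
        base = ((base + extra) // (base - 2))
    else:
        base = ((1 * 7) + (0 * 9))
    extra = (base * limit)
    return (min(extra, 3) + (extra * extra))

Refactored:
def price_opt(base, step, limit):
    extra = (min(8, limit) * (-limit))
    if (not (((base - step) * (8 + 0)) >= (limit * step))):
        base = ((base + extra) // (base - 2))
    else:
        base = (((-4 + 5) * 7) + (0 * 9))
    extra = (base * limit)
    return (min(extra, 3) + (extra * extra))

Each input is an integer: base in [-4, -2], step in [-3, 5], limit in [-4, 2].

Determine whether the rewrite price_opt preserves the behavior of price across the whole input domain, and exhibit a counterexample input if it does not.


Reading the diff, among the changes: boolean connective usage differs, plus constant usage differs, plus arithmetic usage differs, plus comparison usage differs.
One worked example (base=-3, step=-3, limit=1) — price: extra = -1; (((base - step) * (8 + 0)) < (limit * step)) -> false; base = 7; extra = 7; return 52; price_opt: extra = -1; (not (((base - step) * (8 + 0)) >= (limit * step))) -> false; base = 7; extra = 7; return 52; agreement on 52.
An exhaustive pass over the 189 declared inputs shows identical outputs.
verdict: equivalent


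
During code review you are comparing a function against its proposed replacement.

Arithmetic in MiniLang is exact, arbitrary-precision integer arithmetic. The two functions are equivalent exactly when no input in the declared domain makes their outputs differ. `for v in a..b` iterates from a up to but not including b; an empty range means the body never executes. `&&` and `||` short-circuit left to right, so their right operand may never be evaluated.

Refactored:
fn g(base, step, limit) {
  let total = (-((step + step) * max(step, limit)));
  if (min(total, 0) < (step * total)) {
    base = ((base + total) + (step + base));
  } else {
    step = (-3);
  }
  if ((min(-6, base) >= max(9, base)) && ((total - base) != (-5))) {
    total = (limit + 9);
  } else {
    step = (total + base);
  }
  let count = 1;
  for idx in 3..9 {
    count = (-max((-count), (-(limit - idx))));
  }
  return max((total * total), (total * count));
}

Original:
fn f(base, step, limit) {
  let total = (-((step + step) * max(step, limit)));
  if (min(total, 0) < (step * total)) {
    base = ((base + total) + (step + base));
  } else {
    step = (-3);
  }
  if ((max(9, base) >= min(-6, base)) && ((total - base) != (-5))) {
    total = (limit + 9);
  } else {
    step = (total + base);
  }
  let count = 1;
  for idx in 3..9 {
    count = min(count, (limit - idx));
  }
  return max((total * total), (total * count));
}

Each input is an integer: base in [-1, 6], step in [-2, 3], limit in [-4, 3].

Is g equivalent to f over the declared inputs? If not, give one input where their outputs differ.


There is a counterexample at base=-1, step=-2, limit=-4: 25 on one side, 96 on the other.
f: total=-8, then (min(total, 0) < (step * total)) is true, then base=-12, then ((max(9, base) >= min(-6, base)) && ((total - base) != (-5))) is true, then total=5, then count=1, then (idx=3), then count=-7, then (idx=4), then count=-8, then (idx=5), then count=-9, then (idx=6), then count=-10, then (idx=7), then count=-11, then (idx=8), then count=-12, then returns 25
g: total=-8, then (min(total, 0) < (step * total)) is true, then base=-12, then ((min(-6, base) >= max(9, base)) && ((total - base) != (-5))) is false, then step=-20, then count=1, then (idx=3), then count=-7, then (idx=4), then count=-8, then (idx=5), then count=-9, then (idx=6), then count=-10, then (idx=7), then count=-11, then (idx=8), then count=-12, then returns 96
verdict: not equivalent; witness: base=-1, step=-2, limit=-4


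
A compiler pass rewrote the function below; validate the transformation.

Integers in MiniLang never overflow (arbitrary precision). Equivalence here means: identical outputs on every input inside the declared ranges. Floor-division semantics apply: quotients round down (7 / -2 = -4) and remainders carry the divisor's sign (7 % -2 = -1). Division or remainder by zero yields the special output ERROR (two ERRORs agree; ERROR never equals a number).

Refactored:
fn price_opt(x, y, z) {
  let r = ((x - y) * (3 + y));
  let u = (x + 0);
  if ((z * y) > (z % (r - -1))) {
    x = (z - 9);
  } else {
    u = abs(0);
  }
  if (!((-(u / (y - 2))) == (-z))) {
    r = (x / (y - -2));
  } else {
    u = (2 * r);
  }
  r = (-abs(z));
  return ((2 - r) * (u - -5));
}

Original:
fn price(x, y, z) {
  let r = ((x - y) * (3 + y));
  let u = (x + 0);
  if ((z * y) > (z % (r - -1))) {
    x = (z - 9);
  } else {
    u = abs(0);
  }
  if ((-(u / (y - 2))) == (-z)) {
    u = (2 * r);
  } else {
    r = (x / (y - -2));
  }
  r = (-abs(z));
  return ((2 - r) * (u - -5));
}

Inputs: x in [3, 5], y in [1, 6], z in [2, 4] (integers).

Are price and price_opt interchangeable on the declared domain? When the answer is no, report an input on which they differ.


Changes here: boolean connective usage differs; the full 54-point sweep finds no disagreement.
verdict: equivalent


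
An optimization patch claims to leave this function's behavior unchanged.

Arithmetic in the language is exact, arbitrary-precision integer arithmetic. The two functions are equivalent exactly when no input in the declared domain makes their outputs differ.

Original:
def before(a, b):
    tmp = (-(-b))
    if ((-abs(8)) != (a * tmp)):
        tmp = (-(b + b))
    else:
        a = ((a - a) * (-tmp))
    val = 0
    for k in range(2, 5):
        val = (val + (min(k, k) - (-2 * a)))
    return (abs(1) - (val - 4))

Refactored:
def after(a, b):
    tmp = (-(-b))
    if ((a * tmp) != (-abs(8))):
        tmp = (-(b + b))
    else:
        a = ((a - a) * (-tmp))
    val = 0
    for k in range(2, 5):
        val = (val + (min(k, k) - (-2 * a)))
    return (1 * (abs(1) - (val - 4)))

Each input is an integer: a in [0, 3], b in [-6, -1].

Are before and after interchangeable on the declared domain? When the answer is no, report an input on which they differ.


The two are interchangeable: arithmetic usage differs; also constant usage differs, and every declared input agrees.
Tracing a=2, b=-2: before: tmp becomes -2; next ((-abs(8)) != (a * tmp)) evaluates to true; next tmp becomes 4; next val becomes 0; next at k=2:; next val becomes 6; next at k=3:; next val becomes 13; next at k=4:; next val becomes 21; next final value -16 | after: tmp becomes -2; next ((a * tmp) != (-abs(8))) evaluates to true; next tmp becomes 4; next val becomes 0; next at k=2:; next val becomes 6; next at k=3:; next val becomes 13; next at k=4:; next val becomes 21; next final value -16 — matching result -16.
An exhaustive pass over the 24 declared inputs shows identical outputs.
verdict: equivalent


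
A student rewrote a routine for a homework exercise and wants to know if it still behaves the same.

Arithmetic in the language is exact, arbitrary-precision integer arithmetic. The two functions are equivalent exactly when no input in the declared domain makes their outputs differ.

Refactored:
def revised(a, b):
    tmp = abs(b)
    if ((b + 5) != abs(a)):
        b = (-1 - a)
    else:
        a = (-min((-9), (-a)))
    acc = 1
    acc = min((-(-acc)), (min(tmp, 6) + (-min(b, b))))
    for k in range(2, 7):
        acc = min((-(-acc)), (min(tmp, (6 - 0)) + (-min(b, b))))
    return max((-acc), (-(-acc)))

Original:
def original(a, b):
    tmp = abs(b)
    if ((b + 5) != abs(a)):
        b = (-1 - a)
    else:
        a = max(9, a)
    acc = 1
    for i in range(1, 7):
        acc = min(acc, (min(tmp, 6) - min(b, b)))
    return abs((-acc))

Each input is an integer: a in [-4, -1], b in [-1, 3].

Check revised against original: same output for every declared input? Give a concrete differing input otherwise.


Comparing the listings, the differences include: loop structure differs; and constant usage differs; and arithmetic usage differs; and local variable names differ; and min/max/abs usage differs; and statement counts differ.
Tracing a=-2, b=3: original: tmp := 3 | ((b + 5) != abs(a)): true | b := 1 | acc := 1 | iter i=1: | acc := 1 | iter i=2: | acc := 1 | iter i=3: | acc := 1 | iter i=4: | acc := 1 | iter i=5: | acc := 1 | iter i=6: | acc := 1 | result 1 | revised: tmp := 3 | ((b + 5) != abs(a)): true | b := 1 | acc := 1 | acc := 1 | iter k=2: | acc := 1 | iter k=3: | acc := 1 | iter k=4: | acc := 1 | iter k=5: | acc := 1 | iter k=6: | acc := 1 | result 1 — matching result 1.
Across all 20 domain points the two functions coincide.
verdict: equivalent


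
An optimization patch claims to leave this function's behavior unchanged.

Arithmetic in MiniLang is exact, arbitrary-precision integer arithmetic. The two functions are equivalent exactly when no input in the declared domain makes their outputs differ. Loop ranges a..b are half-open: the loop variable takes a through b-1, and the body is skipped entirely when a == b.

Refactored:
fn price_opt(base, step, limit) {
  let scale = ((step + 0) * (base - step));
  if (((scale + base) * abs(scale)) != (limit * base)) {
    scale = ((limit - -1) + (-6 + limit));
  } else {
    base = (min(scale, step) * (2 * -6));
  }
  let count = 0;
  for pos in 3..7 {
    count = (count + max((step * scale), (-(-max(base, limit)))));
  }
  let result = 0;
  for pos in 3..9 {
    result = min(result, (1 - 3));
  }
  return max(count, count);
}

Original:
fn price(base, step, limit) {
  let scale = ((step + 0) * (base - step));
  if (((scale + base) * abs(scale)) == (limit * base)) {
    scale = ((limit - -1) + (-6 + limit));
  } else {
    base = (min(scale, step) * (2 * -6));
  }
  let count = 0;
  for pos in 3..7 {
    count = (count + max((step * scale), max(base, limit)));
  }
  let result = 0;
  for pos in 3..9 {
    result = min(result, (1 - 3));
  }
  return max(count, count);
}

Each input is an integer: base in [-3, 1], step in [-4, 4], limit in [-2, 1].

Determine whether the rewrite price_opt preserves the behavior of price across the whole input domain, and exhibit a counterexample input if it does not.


Not equivalent: base=-3, step=-4, limit=-2 separates them (192 vs 144).
price: scale := -4 | (((scale + base) * abs(scale)) == (limit * base)): false | base := 48 | count := 0 | iter pos=3: | count := 48 | iter pos=4: | count := 96 | iter pos=5: | count := 144 | iter pos=6: | count := 192 | result := 0 | iter pos=3: | result := -2 | iter pos=4: | result := -2 | iter pos=5: | result := -2 | iter pos=6: | result := -2 | iter pos=7: | result := -2 | iter pos=8: | result := -2 | result 192
price_opt: scale := -4 | (((scale + base) * abs(scale)) != (limit * base)): true | scale := -9 | count := 0 | iter pos=3: | count := 36 | iter pos=4: | count := 72 | iter pos=5: | count := 108 | iter pos=6: | count := 144 | result := 0 | iter pos=3: | result := -2 | iter pos=4: | result := -2 | iter pos=5: | result := -2 | iter pos=6: | result := -2 | iter pos=7: | result := -2 | iter pos=8: | result := -2 | result 144
verdict: not equivalent; witness: base=-3, step=-4, limit=-2
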